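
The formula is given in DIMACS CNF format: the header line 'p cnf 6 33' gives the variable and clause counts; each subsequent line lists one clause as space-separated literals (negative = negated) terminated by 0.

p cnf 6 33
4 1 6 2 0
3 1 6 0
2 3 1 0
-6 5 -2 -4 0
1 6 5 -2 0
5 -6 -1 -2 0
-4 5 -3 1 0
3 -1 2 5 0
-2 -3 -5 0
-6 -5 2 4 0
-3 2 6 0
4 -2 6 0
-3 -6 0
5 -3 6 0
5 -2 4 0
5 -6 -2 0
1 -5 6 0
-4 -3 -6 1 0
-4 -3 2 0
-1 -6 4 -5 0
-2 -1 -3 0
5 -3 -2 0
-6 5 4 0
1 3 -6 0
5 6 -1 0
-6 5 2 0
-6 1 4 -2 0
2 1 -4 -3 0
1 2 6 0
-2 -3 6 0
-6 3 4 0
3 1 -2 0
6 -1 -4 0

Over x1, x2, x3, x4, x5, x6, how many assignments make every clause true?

There are 2^6 = 64 truth assignments over (x1, x2, x3, x4, x5, x6).
Split on x5. With x5 = True, the clauses containing x5 are satisfied and ¬x5 drops from the rest; 3 of the 2^5 = 32 assignments to the other variables satisfy what remains.
With x5 = False, by the same count on the reduced clause set, 0 assignments work.
(One model: x1=T, x2=F, x3=F, x4=F, x5=T, x6=F.)
Total: 3 + 0 = 3.

3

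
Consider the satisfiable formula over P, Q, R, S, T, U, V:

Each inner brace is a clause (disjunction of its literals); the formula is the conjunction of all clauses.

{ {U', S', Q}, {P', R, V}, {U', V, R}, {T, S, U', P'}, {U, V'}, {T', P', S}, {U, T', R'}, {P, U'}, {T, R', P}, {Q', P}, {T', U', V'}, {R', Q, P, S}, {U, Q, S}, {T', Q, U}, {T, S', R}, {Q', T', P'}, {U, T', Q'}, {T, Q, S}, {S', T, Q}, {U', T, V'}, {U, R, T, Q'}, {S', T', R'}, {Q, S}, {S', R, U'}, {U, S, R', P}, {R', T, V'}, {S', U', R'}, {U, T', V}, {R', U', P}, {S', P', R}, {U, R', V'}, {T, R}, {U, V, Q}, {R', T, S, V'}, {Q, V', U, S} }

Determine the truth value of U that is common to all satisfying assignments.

False

Suppose U = 1.
The clause (P) is unit, so P = 1.
Case S = 0:
The clause (T) is unit, so T = 1.
Now (T') is unsatisfied and unit — conflict.
Backtrack on S: now try S = 1.
The clause (Q) is unit, so Q = 1.
The clause (T') is unit, so T = 0.
The clause (R) is unit, so R = 1.
Now (R') is unsatisfied and unit — conflict.
Both values of S lead to a conflict.
So every satisfying assignment has U = False.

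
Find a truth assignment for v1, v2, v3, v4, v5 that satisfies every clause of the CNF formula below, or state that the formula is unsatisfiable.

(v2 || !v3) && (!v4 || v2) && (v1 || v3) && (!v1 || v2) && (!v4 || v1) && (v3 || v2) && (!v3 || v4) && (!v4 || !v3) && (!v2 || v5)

v1=true; v2=true; v3=false; v4=true; v5=true

Suppose v2 = true.
From the singleton clause (v5), v5 = true.
Suppose v1 = true.
Suppose v3 = false.
No clause remains; v4 is free.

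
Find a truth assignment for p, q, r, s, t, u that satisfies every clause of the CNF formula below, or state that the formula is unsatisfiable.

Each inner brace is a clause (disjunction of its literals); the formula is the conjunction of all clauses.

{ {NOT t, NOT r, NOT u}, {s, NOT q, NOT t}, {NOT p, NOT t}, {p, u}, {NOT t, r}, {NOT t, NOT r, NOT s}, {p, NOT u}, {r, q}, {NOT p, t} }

Suppose p = false.
From the singleton clause (u), u = true.
That conflicts with the unit clause (NOT u).
So p must be the other value — set p = true.
From the singleton clause (NOT t), t = false.
That conflicts with the unit clause (t).
Both values of p lead to a conflict.

UNSATISFIABLE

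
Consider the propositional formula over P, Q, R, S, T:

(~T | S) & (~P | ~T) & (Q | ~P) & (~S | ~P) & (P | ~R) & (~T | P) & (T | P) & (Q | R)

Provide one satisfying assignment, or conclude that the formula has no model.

Try T = 0.
From the singleton clause (P), P = 1.
From the singleton clause (Q), Q = 1.
From the singleton clause (~S), S = 0.
All clauses hold; R can take either value.

P: 1,  Q: 1,  R: 1,  S: 0,  T: 0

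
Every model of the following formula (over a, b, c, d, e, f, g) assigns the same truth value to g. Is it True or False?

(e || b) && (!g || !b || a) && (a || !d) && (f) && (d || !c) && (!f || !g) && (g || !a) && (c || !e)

False

Suppose g = true.
Unit clause (f) forces f = true.
Now (!f) is unsatisfied and unit — conflict.
So every satisfying assignment has g = False.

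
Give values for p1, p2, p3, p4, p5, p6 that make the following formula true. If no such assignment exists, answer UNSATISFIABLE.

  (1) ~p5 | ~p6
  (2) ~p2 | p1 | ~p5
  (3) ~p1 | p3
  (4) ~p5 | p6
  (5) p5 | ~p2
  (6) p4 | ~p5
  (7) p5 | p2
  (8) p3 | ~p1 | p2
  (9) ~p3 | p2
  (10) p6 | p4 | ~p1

UNSATISFIABLE

Branch on p5: set p5 = 0.
From the singleton clause (~p2), p2 = 0.
Now (p2) is unsatisfied and unit — conflict.
Undo p5 and try p5 = 1.
From the singleton clause (~p6), p6 = 0.
Now (p6) is unsatisfied and unit — conflict.
Both values of p5 lead to a conflict.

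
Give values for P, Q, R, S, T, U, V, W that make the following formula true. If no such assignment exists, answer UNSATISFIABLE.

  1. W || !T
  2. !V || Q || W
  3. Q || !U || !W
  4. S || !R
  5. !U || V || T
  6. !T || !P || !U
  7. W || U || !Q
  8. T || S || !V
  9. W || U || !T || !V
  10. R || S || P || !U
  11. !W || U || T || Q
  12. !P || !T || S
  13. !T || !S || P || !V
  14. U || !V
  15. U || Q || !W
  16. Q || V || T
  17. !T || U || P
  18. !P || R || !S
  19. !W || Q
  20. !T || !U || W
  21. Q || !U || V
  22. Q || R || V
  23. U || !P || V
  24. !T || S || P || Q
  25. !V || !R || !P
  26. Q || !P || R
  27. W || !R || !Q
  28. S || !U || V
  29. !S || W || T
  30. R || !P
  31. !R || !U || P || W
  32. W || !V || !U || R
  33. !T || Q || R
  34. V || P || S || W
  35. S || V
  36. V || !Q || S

Try W = true.
(Q) alone gives Q = true.
Try S = true.
Try U = true.
Try V = false.
(T) alone gives T = true.
(!P) alone gives P = false.
No clause remains; R is free.

P ↦ false; Q ↦ true; R ↦ false; S ↦ true; T ↦ true; U ↦ true; V ↦ false; W ↦ true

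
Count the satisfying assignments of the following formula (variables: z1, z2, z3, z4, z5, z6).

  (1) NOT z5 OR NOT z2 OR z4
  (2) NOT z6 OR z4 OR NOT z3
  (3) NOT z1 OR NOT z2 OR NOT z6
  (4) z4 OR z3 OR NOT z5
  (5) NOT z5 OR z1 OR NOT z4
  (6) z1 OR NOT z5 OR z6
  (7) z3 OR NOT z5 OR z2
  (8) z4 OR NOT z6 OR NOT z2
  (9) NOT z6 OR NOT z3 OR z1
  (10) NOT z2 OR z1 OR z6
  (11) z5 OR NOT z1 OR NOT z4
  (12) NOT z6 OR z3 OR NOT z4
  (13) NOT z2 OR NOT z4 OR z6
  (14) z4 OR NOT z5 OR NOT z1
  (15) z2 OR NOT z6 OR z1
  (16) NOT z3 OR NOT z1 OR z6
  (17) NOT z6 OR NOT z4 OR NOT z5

There are 2^6 = 64 truth assignments over (z1, z2, z3, z4, z5, z6).
Split on z2. With z2 = true, the clauses containing z2 are satisfied and NOT z2 drops from the rest; 1 of the 2^5 = 32 assignments to the other variables satisfy what remains.
With z2 = false, by the same count on the reduced clause set, 6 assignments work.
Total: 1 + 6 = 7.

7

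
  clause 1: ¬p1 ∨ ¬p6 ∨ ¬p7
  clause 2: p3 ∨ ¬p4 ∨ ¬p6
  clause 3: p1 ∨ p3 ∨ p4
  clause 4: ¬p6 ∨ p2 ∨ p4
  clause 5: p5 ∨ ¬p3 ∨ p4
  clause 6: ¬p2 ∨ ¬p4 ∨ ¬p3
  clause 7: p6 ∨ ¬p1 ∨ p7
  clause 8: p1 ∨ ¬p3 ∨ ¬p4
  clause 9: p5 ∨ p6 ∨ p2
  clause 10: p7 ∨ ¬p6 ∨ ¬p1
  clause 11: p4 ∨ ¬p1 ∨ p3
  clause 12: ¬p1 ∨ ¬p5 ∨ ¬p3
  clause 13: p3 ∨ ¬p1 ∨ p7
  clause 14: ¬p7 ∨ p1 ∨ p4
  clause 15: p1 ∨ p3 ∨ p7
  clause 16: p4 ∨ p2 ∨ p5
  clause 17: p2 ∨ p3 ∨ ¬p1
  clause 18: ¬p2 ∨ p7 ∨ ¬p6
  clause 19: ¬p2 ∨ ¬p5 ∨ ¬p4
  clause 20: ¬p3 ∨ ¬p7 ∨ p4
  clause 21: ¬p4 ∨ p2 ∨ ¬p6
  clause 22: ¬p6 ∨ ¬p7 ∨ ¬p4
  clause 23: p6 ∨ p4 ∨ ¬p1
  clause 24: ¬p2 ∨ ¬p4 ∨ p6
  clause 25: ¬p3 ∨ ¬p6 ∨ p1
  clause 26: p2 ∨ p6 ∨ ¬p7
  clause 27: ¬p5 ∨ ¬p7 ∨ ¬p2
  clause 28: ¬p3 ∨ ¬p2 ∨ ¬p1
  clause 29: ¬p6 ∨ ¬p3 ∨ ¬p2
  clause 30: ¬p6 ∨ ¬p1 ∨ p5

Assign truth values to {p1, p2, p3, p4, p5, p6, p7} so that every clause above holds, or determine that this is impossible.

Suppose p1 = False.
Suppose p3 = True.
The clause (¬p4) is unit, so p4 = False.
The clause (p5) is unit, so p5 = True.
The clause (¬p7) is unit, so p7 = False.
The clause (¬p6) is unit, so p6 = False.
Every clause is now satisfied; p2 is unconstrained.

p1: False; p2: False; p3: True; p4: False; p5: True; p6: False; p7: False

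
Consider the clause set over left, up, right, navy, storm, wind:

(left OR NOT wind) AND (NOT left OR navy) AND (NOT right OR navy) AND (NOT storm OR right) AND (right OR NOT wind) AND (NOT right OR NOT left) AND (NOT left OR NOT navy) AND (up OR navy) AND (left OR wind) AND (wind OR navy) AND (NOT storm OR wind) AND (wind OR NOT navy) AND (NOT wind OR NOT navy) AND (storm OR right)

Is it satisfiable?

No

Suppose left = true.
(navy) alone gives navy = true.
Now (NOT navy) is unsatisfied and unit — conflict.
So left must be the other value — set left = false.
(NOT wind) alone gives wind = false.
Now (wind) is unsatisfied and unit — conflict.
Neither left = true nor left = false works.
No assignment satisfies every clause.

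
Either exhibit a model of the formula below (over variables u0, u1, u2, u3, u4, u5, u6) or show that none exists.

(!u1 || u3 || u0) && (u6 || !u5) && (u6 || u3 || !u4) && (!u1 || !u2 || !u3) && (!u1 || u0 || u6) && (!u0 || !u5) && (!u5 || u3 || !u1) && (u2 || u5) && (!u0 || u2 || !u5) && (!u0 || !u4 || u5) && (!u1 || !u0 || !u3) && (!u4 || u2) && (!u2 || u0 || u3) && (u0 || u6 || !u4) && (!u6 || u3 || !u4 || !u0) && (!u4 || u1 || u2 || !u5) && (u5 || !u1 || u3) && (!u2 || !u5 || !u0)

u0 ↦ false,  u1 ↦ false,  u2 ↦ true,  u3 ↦ true,  u4 ↦ false,  u5 ↦ false,  u6 ↦ true

Branch on u6: set u6 = true.
Branch on u0: set u0 = false.
Branch on u1: set u1 = false.
Branch on u2: set u2 = true.
From the singleton clause (u3), u3 = true.
All clauses hold; u4, u5 can take either value.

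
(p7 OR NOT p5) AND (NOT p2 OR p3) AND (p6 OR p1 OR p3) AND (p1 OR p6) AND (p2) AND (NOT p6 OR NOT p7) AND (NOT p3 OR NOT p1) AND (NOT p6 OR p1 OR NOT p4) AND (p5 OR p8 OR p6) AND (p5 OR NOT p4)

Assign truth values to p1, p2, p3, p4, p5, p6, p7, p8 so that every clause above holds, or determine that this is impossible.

p1: false,  p2: true,  p3: true,  p4: false,  p5: false,  p6: true,  p7: false,  p8: true

The clause (p2) is unit, so p2 = true.
The clause (p3) is unit, so p3 = true.
The clause (NOT p1) is unit, so p1 = false.
The clause (p6) is unit, so p6 = true.
The clause (NOT p7) is unit, so p7 = false.
The clause (NOT p5) is unit, so p5 = false.
The clause (NOT p4) is unit, so p4 = false.
No clause remains; p8 is free.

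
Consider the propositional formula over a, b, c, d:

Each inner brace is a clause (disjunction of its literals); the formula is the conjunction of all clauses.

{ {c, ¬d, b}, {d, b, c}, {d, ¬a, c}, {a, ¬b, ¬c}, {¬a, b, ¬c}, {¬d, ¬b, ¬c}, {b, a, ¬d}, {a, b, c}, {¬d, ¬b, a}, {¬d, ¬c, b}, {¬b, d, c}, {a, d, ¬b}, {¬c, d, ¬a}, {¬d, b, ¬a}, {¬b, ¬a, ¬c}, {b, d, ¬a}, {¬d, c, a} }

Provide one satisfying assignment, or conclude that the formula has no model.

a=False, b=False, c=True, d=False

Case c = True:
Case a = False:
The clause (¬b) is unit, so b = False.
The clause (¬d) is unit, so d = False.
All clauses are satisfied.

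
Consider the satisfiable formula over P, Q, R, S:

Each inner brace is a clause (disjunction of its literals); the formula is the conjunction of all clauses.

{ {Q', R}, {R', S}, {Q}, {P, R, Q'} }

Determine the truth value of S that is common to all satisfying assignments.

Suppose S = 0.
From the singleton clause (R'), R = 0.
From the singleton clause (Q'), Q = 0.
But (Q) is also a unit clause — contradiction.
So every satisfying assignment has S = True.

True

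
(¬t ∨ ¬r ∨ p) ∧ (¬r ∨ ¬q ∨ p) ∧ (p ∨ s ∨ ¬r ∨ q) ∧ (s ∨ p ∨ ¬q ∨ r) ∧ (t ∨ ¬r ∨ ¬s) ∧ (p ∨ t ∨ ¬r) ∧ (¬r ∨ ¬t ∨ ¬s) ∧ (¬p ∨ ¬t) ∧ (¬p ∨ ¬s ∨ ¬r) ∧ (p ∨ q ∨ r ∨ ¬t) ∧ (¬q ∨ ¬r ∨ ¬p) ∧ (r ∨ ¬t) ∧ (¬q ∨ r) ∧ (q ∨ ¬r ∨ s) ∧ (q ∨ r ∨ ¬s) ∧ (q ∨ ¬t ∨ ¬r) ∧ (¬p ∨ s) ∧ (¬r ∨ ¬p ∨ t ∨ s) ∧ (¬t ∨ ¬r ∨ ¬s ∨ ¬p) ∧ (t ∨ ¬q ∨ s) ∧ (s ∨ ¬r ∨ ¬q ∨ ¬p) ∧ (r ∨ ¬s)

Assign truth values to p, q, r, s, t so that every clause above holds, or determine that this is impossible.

Case p = False:
Case t = False:
(¬r) alone gives r = False.
(¬q) alone gives q = False.
(¬s) alone gives s = False.
This assignment satisfies each clause.

p=False, q=False, r=False, s=False, t=False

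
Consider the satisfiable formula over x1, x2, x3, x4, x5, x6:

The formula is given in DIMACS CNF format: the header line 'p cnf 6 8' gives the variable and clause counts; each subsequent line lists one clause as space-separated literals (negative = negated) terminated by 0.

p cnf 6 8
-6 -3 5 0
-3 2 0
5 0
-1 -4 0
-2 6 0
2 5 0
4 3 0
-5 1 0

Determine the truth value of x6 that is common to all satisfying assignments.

Suppose x6 = False.
(x5) alone gives x5 = True.
(¬x2) alone gives x2 = False.
(¬x3) alone gives x3 = False.
(x4) alone gives x4 = True.
(¬x1) alone gives x1 = False.
That conflicts with the unit clause (x1).
So every satisfying assignment has x6 = True.

True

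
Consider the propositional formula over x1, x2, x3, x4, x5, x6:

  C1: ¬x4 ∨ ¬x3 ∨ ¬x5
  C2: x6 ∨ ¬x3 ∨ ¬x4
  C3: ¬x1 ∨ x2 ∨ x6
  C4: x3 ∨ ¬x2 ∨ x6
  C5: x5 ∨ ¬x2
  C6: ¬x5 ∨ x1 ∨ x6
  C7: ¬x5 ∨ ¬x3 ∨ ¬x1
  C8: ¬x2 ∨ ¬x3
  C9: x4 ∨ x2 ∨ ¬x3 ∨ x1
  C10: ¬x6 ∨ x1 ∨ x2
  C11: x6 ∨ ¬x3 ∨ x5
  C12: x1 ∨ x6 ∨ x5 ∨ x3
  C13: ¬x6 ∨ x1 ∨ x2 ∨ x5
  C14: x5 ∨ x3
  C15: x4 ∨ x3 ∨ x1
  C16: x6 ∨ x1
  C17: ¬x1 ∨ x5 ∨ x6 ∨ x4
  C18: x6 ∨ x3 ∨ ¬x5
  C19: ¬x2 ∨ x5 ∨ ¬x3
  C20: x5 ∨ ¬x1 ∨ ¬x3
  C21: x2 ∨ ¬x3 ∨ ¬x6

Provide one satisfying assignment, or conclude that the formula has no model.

Try x5 = True.
Try x4 = True.
Unit clause (¬x3) forces x3 = False.
Unit clause (x6) forces x6 = True.
Try x1 = True.
No clause remains; x2 is free.

x1: True, x2: True, x3: False, x4: True, x5: True, x6: True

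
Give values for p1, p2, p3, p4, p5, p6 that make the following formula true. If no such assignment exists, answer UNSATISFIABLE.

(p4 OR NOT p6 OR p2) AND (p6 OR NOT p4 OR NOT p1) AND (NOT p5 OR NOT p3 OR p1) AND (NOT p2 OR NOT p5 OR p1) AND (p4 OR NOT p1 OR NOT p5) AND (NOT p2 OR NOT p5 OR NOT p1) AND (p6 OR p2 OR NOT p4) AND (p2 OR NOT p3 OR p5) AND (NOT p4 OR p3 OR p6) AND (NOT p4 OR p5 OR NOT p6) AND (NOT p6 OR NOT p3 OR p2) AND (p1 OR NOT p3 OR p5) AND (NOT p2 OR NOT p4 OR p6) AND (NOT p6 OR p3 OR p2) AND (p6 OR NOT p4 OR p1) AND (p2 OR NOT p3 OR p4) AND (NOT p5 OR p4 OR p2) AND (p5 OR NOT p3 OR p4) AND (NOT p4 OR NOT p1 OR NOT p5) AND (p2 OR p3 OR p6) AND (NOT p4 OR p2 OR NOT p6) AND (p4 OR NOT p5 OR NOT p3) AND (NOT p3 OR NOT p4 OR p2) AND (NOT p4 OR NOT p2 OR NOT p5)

p1=false,  p2=true,  p3=false,  p4=false,  p5=false,  p6=false

Suppose p4 = false.
Suppose p6 = false.
Suppose p1 = false.
Suppose p5 = false.
The clause (NOT p3) is unit, so p3 = false.
The clause (p2) is unit, so p2 = true.
Every clause now holds.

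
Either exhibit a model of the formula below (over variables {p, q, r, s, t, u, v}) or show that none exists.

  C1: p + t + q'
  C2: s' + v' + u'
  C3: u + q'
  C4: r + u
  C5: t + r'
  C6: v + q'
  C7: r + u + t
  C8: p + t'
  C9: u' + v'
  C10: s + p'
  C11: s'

p ↦ 0; q ↦ 0; r ↦ 0; s ↦ 0; t ↦ 0; u ↦ 1; v ↦ 0

The clause (s') is unit, so s = 0.
The clause (p') is unit, so p = 0.
The clause (t') is unit, so t = 0.
The clause (q') is unit, so q = 0.
The clause (r') is unit, so r = 0.
The clause (u) is unit, so u = 1.
The clause (v') is unit, so v = 0.
This assignment satisfies each clause.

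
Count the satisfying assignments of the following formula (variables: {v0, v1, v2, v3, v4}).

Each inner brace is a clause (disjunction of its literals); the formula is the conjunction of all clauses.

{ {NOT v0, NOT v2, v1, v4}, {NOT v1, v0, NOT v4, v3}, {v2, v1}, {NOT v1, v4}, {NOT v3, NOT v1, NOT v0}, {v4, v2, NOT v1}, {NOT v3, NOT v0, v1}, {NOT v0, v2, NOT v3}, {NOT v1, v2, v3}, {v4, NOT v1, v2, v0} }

There are 2^5 = 32 truth assignments over (v0, v1, v2, v3, v4).
Split on v0. With v0 = true, the clauses containing v0 are satisfied and NOT v0 drops from the rest; 2 of the 2^4 = 16 assignments to the other variables satisfy what remains.
With v0 = false, by the same count on the reduced clause set, 6 assignments work.
(One model: v0=F, v1=F, v2=T, v3=F, v4=F.)
Total: 2 + 6 = 8.

8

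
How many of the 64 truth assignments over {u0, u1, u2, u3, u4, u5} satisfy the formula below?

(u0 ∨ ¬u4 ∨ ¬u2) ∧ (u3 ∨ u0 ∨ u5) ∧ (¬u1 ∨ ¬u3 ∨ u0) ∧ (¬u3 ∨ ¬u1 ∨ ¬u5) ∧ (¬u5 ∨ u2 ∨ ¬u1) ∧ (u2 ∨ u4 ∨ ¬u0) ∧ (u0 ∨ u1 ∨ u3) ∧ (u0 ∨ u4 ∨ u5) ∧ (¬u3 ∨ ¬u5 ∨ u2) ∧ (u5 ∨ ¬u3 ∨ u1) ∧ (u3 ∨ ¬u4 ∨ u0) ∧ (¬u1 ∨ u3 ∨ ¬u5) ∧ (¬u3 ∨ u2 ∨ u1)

There are 2^6 = 64 truth assignments over (u0, u1, u2, u3, u4, u5).
Split on u2. With u2 = True, the clauses containing u2 are satisfied and ¬u2 drops from the rest; 11 of the 2^5 = 32 assignments to the other variables satisfy what remains.
With u2 = False, by the same count on the reduced clause set, 4 assignments work.
Total: 11 + 4 = 15.

15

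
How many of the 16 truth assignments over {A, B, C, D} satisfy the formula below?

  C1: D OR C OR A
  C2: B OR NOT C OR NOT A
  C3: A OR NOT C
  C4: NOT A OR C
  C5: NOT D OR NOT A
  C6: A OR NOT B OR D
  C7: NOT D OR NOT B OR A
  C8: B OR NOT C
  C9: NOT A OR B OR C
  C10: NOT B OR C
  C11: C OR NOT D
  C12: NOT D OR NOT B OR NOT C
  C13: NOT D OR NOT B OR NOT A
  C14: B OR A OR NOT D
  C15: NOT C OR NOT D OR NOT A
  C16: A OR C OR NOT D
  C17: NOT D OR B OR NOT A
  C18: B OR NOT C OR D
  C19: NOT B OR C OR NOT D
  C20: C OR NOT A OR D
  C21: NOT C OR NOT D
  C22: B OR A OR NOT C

1

There are 2^4 = 16 truth assignments over (A, B, C, D).
Check each against the 22 clauses (columns in the order A, B, C, D):
  F F F F  ✗ fails (D OR C OR A)
  F F F T  ✗ fails (C OR NOT D)
  F F T F  ✗ fails (A OR NOT C)
  F F T T  ✗ fails (A OR NOT C)
  F T F F  ✗ fails (D OR C OR A)
  F T F T  ✗ fails (NOT D OR NOT B OR A)
  F T T F  ✗ fails (A OR NOT C)
  F T T T  ✗ fails (A OR NOT C)
  T F F F  ✗ fails (NOT A OR C)
  T F F T  ✗ fails (NOT A OR C)
  T F T F  ✗ fails (B OR NOT C OR NOT A)
  T F T T  ✗ fails (B OR NOT C OR NOT A)
  T T F F  ✗ fails (NOT A OR C)
  T T F T  ✗ fails (NOT A OR C)
  T T T F  ✓ satisfies all
  T T T T  ✗ fails (NOT D OR NOT A)
1 of the 16 rows is a model.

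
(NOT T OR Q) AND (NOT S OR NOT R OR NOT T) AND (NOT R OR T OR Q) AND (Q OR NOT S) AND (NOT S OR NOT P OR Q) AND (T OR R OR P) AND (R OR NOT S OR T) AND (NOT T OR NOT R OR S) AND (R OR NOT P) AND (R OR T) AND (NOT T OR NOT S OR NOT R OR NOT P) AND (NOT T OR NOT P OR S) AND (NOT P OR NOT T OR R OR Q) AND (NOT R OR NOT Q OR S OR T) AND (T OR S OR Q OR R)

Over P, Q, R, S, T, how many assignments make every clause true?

There are 2^5 = 32 truth assignments over (P, Q, R, S, T).
Split on R. With R = true, the clauses containing R are satisfied and NOT R drops from the rest; 2 of the 2^4 = 16 assignments to the other variables satisfy what remains.
With R = false, by the same count on the reduced clause set, 2 assignments work.
(One model: P=F, Q=T, R=F, S=F, T=T.)
Total: 2 + 2 = 4.

4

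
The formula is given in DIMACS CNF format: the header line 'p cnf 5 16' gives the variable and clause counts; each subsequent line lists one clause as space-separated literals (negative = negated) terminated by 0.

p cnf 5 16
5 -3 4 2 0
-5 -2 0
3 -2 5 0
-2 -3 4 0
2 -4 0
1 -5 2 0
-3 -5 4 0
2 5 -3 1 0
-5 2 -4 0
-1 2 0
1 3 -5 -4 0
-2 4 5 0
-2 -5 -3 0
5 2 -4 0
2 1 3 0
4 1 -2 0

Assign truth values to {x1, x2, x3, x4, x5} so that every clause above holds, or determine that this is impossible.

Branch on x5: set x5 = False.
Branch on x3: set x3 = True.
Branch on x4: set x4 = True.
From the singleton clause (x2), x2 = True.
All clauses hold; x1 can take either value.

x1 ↦ False,  x2 ↦ True,  x3 ↦ True,  x4 ↦ True,  x5 ↦ False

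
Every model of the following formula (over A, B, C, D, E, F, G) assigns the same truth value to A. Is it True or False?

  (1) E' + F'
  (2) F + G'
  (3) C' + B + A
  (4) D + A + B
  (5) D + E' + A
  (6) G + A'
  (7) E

Suppose A = 1.
The clause (G) is unit, so G = 1.
The clause (F) is unit, so F = 1.
The clause (E') is unit, so E = 0.
That conflicts with the unit clause (E).
So every satisfying assignment has A = False.

False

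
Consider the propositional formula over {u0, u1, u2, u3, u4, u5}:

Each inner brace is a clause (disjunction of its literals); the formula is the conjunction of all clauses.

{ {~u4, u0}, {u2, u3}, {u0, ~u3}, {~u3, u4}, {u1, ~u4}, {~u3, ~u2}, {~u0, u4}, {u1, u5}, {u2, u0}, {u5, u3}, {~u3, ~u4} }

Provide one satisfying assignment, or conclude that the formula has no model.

Suppose u4 = 0.
Unit clause (~u3) forces u3 = 0.
Unit clause (u2) forces u2 = 1.
Unit clause (~u0) forces u0 = 0.
Unit clause (u5) forces u5 = 1.
All clauses hold; u1 can take either value.

u0=0; u1=1; u2=1; u3=0; u4=0; u5=1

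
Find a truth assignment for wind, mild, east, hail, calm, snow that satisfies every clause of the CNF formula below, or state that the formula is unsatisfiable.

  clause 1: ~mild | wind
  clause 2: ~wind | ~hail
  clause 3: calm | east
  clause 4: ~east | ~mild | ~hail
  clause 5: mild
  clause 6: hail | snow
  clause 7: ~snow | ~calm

Unit clause (mild) forces mild = 1.
Unit clause (wind) forces wind = 1.
Unit clause (~hail) forces hail = 0.
Unit clause (snow) forces snow = 1.
Unit clause (~calm) forces calm = 0.
Unit clause (east) forces east = 1.
Every clause now holds.

wind: 1; mild: 1; east: 1; hail: 0; calm: 0; snow: 1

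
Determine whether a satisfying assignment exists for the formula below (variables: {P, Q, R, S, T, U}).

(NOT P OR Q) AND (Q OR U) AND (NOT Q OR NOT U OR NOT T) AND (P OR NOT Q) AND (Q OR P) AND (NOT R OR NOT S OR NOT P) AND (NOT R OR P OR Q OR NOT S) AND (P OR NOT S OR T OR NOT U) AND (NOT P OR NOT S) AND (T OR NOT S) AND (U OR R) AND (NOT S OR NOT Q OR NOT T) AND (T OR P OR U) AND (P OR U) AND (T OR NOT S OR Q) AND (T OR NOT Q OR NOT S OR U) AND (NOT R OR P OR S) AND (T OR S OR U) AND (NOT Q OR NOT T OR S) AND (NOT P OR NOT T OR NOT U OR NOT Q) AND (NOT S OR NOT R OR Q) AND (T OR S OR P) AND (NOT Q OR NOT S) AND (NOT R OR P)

Yes, satisfiable

Case P = true:
The clause (Q) is unit, so Q = true.
The clause (NOT S) is unit, so S = false.
The clause (NOT T) is unit, so T = false.
The clause (U) is unit, so U = true.
No clause remains; R is free.
A satisfying assignment: P ↦ true, Q ↦ true, R ↦ true, S ↦ false, T ↦ false, U ↦ true.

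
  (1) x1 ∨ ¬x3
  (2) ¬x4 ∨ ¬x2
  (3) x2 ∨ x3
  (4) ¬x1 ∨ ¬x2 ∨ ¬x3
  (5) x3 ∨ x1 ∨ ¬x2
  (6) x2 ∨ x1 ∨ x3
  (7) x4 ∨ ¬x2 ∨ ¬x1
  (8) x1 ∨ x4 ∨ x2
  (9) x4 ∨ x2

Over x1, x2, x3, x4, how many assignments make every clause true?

1

There are 2^4 = 16 truth assignments over (x1, x2, x3, x4).
Split on x1. With x1 = True, the clauses containing x1 are satisfied and ¬x1 drops from the rest; 1 of the 2^3 = 8 assignments to the other variables satisfy what remains.
With x1 = False, by the same count on the reduced clause set, 0 assignments work.
Total: 1 + 0 = 1.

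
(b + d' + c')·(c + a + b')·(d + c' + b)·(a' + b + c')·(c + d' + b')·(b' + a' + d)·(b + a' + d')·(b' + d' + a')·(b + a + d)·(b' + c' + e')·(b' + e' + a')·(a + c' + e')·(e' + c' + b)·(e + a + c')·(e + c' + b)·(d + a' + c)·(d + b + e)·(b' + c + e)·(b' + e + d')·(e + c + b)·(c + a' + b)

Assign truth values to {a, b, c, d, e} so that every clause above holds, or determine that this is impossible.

Suppose b = 0.
Suppose d = 1.
The clause (c') is unit, so c = 0.
The clause (a') is unit, so a = 0.
The clause (e) is unit, so e = 1.
Every clause now holds.

a: 0,  b: 0,  c: 0,  d: 1,  e: 1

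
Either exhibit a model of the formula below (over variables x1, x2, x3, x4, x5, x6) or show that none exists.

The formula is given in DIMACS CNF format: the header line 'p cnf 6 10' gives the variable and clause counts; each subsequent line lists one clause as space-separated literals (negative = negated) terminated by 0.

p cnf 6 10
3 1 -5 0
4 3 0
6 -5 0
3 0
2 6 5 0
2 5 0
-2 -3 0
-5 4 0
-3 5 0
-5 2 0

The clause (x3) is unit, so x3 = True.
The clause (¬x2) is unit, so x2 = False.
The clause (x5) is unit, so x5 = True.
But (¬x5) is also a unit clause — contradiction.

UNSATISFIABLE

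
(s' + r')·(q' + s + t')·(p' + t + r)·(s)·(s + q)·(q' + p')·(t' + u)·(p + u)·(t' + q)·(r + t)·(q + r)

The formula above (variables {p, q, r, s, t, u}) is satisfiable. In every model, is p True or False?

Suppose p = 1.
From the singleton clause (s), s = 1.
From the singleton clause (r'), r = 0.
From the singleton clause (t), t = 1.
From the singleton clause (q'), q = 0.
That conflicts with the unit clause (q).
So every satisfying assignment has p = False.

False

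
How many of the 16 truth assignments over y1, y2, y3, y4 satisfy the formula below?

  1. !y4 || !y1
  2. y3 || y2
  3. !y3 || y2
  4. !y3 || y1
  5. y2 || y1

There are 2^4 = 16 truth assignments over (y1, y2, y3, y4).
Split on y1. With y1 = true, the clauses containing y1 are satisfied and !y1 drops from the rest; 2 of the 2^3 = 8 assignments to the other variables satisfy what remains.
With y1 = false, by the same count on the reduced clause set, 2 assignments work.
(One model: y1=F, y2=T, y3=F, y4=F.)
Total: 2 + 2 = 4.

4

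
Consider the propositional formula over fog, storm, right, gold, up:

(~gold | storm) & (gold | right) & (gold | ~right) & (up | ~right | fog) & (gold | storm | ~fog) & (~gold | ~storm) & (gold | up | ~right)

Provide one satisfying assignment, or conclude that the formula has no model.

UNSATISFIABLE

Branch on gold: set gold = 0.
Unit clause (right) forces right = 1.
Now (~right) is unsatisfied and unit — conflict.
Undo gold and try gold = 1.
Unit clause (storm) forces storm = 1.
Now (~storm) is unsatisfied and unit — conflict.
Both values of gold lead to a conflict.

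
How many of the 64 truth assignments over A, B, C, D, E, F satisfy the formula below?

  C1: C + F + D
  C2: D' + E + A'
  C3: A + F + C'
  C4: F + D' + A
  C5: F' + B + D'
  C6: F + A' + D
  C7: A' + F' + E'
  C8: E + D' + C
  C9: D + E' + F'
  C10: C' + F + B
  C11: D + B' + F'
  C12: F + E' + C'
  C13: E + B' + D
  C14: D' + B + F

There are 2^6 = 64 truth assignments over (A, B, C, D, E, F).
Split on F. With F = 1, the clauses containing F are satisfied and F' drops from the rest; 7 of the 2^5 = 32 assignments to the other variables satisfy what remains.
With F = 0, by the same count on the reduced clause set, 1 assignment works.
(One model: A=F, B=F, C=F, D=F, E=F, F=T.)
Total: 7 + 1 = 8.

8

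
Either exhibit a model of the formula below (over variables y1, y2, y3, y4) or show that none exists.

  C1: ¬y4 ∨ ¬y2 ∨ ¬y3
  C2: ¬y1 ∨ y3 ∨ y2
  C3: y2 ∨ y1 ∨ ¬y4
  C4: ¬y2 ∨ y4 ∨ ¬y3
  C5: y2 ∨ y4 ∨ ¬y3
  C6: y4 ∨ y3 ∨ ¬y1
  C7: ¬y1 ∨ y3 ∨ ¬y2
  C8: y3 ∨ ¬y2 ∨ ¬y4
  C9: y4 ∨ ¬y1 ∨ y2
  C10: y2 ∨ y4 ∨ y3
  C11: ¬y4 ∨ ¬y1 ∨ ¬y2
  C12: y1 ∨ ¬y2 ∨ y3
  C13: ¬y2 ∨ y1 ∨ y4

y1: True, y2: False, y3: True, y4: True

Try y4 = True.
Try y2 = False.
The clause (y1) is unit, so y1 = True.
The clause (y3) is unit, so y3 = True.
This assignment satisfies each clause.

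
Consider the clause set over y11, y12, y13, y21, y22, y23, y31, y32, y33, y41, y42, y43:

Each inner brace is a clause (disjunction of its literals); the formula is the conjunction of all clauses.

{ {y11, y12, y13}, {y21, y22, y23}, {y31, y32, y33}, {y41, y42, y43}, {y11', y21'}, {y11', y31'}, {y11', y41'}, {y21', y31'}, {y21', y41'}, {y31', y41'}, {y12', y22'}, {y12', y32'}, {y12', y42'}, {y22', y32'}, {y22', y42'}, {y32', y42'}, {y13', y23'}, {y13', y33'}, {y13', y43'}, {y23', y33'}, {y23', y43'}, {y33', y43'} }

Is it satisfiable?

Unsatisfiable

Suppose y11 = 0.
Suppose y12 = 1.
(y22') alone gives y22 = 0.
(y32') alone gives y32 = 0.
(y42') alone gives y42 = 0.
Suppose y21 = 1.
(y31') alone gives y31 = 0.
(y33) alone gives y33 = 1.
(y41') alone gives y41 = 0.
(y43) alone gives y43 = 1.
That conflicts with the unit clause (y43').
That branch fails; take y21 = 0 instead.
(y23) alone gives y23 = 1.
(y13') alone gives y13 = 0.
(y33') alone gives y33 = 0.
(y31) alone gives y31 = 1.
(y41') alone gives y41 = 0.
(y43) alone gives y43 = 1.
That conflicts with the unit clause (y43').
Either choice for y21 ends in contradiction.
That branch fails; take y12 = 0 instead.
(y13) alone gives y13 = 1.
(y23') alone gives y23 = 0.
(y33') alone gives y33 = 0.
(y43') alone gives y43 = 0.
Suppose y21 = 1.
(y31') alone gives y31 = 0.
(y32) alone gives y32 = 1.
(y41') alone gives y41 = 0.
(y42) alone gives y42 = 1.
That conflicts with the unit clause (y42').
That branch fails; take y21 = 0 instead.
(y22) alone gives y22 = 1.
(y32') alone gives y32 = 0.
(y31) alone gives y31 = 1.
(y41') alone gives y41 = 0.
(y42) alone gives y42 = 1.
That conflicts with the unit clause (y42').
Either choice for y21 ends in contradiction.
Either choice for y12 ends in contradiction.
That branch fails; take y11 = 1 instead.
(y21') alone gives y21 = 0.
(y31') alone gives y31 = 0.
(y41') alone gives y41 = 0.
Suppose y22 = 1.
(y12') alone gives y12 = 0.
(y32') alone gives y32 = 0.
(y33) alone gives y33 = 1.
(y42') alone gives y42 = 0.
(y43) alone gives y43 = 1.
That conflicts with the unit clause (y43').
That branch fails; take y22 = 0 instead.
(y23) alone gives y23 = 1.
(y13') alone gives y13 = 0.
(y33') alone gives y33 = 0.
(y32) alone gives y32 = 1.
(y12') alone gives y12 = 0.
(y42') alone gives y42 = 0.
(y43) alone gives y43 = 1.
That conflicts with the unit clause (y43').
Either choice for y22 ends in contradiction.
Either choice for y11 ends in contradiction.
No assignment satisfies every clause.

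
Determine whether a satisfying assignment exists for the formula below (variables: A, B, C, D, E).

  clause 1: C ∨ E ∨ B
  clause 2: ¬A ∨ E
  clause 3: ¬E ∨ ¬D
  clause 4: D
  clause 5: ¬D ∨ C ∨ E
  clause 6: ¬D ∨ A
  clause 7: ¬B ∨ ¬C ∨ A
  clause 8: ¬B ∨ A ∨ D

No, unsatisfiable

From the singleton clause (D), D = True.
From the singleton clause (¬E), E = False.
From the singleton clause (¬A), A = False.
That conflicts with the unit clause (A).
No assignment satisfies every clause.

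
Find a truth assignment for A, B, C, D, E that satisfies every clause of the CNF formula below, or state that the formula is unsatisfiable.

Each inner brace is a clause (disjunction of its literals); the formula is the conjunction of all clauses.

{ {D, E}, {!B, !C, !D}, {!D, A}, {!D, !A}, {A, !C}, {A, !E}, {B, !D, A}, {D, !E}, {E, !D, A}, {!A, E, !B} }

UNSATISFIABLE

Suppose D = true.
(A) alone gives A = true.
Now (!A) is unsatisfied and unit — conflict.
Backtrack on D: now try D = false.
(E) alone gives E = true.
Now (!E) is unsatisfied and unit — conflict.
Neither D = true nor D = false works.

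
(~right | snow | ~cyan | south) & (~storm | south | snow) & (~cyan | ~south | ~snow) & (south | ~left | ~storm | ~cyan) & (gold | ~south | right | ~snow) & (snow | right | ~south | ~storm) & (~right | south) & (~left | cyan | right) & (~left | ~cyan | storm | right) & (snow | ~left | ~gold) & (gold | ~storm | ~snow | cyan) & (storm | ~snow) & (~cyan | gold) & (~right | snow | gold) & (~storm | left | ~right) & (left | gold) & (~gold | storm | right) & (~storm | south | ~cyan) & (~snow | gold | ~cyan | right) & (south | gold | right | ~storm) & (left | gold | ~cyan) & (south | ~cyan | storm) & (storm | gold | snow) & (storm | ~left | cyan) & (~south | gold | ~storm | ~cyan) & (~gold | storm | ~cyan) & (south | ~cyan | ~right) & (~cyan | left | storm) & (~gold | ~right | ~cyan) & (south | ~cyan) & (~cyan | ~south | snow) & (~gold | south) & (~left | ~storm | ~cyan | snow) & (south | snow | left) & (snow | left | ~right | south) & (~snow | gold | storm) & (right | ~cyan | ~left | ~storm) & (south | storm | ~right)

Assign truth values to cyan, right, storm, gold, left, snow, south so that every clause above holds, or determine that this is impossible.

cyan=0,  right=1,  storm=1,  gold=1,  left=1,  snow=1,  south=1

Branch on right: set right = 1.
Unit clause (south) forces south = 1.
Branch on cyan: set cyan = 0.
Branch on storm: set storm = 1.
Unit clause (left) forces left = 1.
Branch on snow: set snow = 1.
Unit clause (gold) forces gold = 1.
All clauses are satisfied.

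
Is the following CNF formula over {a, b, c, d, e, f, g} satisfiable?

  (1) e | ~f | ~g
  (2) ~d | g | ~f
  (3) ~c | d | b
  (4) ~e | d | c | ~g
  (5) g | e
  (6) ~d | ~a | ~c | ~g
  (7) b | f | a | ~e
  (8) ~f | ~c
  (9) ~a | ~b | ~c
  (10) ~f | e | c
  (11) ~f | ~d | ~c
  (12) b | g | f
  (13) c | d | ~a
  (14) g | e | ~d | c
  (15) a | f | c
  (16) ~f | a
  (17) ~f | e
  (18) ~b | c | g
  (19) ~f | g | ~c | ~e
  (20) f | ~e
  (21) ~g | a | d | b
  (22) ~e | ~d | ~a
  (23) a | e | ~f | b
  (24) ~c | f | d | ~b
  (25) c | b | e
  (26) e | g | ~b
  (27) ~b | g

Try g = 1.
Try e = 0.
The clause (~f) is unit, so f = 0.
Try a = 1.
Try d = 1.
The clause (~c) is unit, so c = 0.
The clause (b) is unit, so b = 1.
All clauses are satisfied.
A satisfying assignment: a: 1,  b: 1,  c: 0,  d: 1,  e: 0,  f: 0,  g: 1.

Satisfiable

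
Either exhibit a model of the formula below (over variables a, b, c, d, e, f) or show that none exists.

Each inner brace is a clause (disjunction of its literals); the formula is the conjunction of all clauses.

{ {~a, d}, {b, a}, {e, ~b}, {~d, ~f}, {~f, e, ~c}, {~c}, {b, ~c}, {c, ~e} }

Unit clause (~c) forces c = 0.
Unit clause (~e) forces e = 0.
Unit clause (~b) forces b = 0.
Unit clause (a) forces a = 1.
Unit clause (d) forces d = 1.
Unit clause (~f) forces f = 0.
All clauses are satisfied.

a ↦ 1; b ↦ 0; c ↦ 0; d ↦ 1; e ↦ 0; f ↦ 0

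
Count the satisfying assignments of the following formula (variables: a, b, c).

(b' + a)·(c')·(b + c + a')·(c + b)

There are 2^3 = 8 truth assignments over (a, b, c).
Check each against the 4 clauses (columns in the order a, b, c):
  F F F  ✗ fails (c + b)
  F F T  ✗ fails (c')
  F T F  ✗ fails (b' + a)
  F T T  ✗ fails (b' + a)
  T F F  ✗ fails (b + c + a')
  T F T  ✗ fails (c')
  T T F  ✓ satisfies all
  T T T  ✗ fails (c')
1 of the 8 rows is a model.

1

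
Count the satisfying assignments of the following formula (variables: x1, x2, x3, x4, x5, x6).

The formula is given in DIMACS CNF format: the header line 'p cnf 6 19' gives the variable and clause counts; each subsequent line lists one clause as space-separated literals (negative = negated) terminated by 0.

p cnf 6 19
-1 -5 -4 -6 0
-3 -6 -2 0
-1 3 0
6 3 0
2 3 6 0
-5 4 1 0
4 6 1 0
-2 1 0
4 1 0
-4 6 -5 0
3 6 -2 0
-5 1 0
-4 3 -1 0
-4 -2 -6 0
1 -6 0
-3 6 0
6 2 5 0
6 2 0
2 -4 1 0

3

There are 2^6 = 64 truth assignments over (x1, x2, x3, x4, x5, x6).
Split on x2. With x2 = True, the clauses containing x2 are satisfied and ¬x2 drops from the rest; 0 of the 2^5 = 32 assignments to the other variables satisfy what remains.
With x2 = False, by the same count on the reduced clause set, 3 assignments work.
(One model: x1=T, x2=F, x3=T, x4=F, x5=F, x6=T.)
Total: 0 + 3 = 3.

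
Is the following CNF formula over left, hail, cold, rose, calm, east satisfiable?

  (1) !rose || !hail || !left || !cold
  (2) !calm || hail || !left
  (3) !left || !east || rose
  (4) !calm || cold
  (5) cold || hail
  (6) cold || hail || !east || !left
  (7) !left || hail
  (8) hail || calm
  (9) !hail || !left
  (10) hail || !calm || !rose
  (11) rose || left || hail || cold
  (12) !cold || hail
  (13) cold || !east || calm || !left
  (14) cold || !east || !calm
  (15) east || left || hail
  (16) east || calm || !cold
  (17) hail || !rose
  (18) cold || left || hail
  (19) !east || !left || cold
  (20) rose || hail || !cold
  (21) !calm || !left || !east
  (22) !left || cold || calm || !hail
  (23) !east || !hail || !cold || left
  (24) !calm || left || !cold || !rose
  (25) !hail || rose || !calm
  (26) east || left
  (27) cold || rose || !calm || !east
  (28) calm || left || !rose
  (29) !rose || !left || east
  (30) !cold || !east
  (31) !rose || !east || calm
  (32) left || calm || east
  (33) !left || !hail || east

Suppose calm = false.
Unit clause (hail) forces hail = true.
Unit clause (!left) forces left = false.
Unit clause (east) forces east = true.
Unit clause (!cold) forces cold = false.
Unit clause (!rose) forces rose = false.
All clauses are satisfied.
A satisfying assignment: left=false,  hail=true,  cold=false,  rose=false,  calm=false,  east=true.

Yes, satisfiable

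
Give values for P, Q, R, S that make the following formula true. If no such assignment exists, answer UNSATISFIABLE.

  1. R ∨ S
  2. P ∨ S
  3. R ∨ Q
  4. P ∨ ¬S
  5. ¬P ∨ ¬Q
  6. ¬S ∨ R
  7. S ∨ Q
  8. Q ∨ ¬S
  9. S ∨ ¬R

UNSATISFIABLE

Try R = True.
Unit clause (S) forces S = True.
Unit clause (P) forces P = True.
Unit clause (¬Q) forces Q = False.
That conflicts with the unit clause (Q).
Backtrack on R: now try R = False.
Unit clause (S) forces S = True.
That conflicts with the unit clause (¬S).
Both values of R lead to a conflict.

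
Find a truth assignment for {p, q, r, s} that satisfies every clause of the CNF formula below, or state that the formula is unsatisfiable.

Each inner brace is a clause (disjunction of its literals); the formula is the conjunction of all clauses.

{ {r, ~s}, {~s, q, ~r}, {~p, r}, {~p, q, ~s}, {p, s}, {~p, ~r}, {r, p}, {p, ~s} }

Branch on r: set r = 1.
From the singleton clause (~p), p = 0.
From the singleton clause (s), s = 1.
Now (~s) is unsatisfied and unit — conflict.
Backtrack on r: now try r = 0.
From the singleton clause (~s), s = 0.
From the singleton clause (~p), p = 0.
Now (p) is unsatisfied and unit — conflict.
Both values of r lead to a conflict.

UNSATISFIABLE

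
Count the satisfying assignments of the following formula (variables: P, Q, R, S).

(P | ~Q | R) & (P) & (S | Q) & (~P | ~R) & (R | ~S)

1

There are 2^4 = 16 truth assignments over (P, Q, R, S).
Check each against the 5 clauses (columns in the order P, Q, R, S):
  F F F F  ✗ fails (P)
  F F F T  ✗ fails (P)
  F F T F  ✗ fails (P)
  F F T T  ✗ fails (P)
  F T F F  ✗ fails (P | ~Q | R)
  F T F T  ✗ fails (P | ~Q | R)
  F T T F  ✗ fails (P)
  F T T T  ✗ fails (P)
  T F F F  ✗ fails (S | Q)
  T F F T  ✗ fails (R | ~S)
  T F T F  ✗ fails (S | Q)
  T F T T  ✗ fails (~P | ~R)
  T T F F  ✓ satisfies all
  T T F T  ✗ fails (R | ~S)
  T T T F  ✗ fails (~P | ~R)
  T T T T  ✗ fails (~P | ~R)
1 of the 16 rows is a model.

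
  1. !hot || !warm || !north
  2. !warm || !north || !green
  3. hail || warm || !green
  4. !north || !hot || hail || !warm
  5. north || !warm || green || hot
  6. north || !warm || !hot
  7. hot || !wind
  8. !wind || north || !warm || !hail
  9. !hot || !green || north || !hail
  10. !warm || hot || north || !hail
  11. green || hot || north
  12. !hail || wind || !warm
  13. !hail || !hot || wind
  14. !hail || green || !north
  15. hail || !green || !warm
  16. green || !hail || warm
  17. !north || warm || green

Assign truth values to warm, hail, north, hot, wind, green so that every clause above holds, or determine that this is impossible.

warm=false,  hail=true,  north=true,  hot=false,  wind=false,  green=true

Branch on hot: set hot = false.
From the singleton clause (!wind), wind = false.
Branch on green: set green = true.
Branch on warm: set warm = false.
From the singleton clause (hail), hail = true.
All clauses hold; north can take either value.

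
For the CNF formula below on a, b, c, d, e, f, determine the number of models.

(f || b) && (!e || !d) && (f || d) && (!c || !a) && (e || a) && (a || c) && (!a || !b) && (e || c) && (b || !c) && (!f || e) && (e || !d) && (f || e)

There are 2^6 = 64 truth assignments over (a, b, c, d, e, f).
Split on a. With a = true, the clauses containing a are satisfied and !a drops from the rest; 1 of the 2^5 = 32 assignments to the other variables satisfy what remains.
With a = false, by the same count on the reduced clause set, 1 assignment works.
Total: 1 + 1 = 2.

2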